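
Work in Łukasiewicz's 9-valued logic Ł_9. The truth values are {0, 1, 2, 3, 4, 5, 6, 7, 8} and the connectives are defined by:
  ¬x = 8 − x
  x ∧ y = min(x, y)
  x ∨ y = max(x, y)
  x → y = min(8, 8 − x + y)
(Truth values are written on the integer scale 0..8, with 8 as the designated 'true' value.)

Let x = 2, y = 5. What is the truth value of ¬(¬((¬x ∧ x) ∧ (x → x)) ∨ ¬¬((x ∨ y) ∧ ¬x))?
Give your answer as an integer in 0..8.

¬x = ¬2 = 6
¬x ∧ x = 6 ∧ 2 = 2
x → x = 2 → 2 = 8
(¬x ∧ x) ∧ (x → x) = 2 ∧ 8 = 2
¬((¬x ∧ x) ∧ (x → x)) = ¬2 = 6
x ∨ y = 2 ∨ 5 = 5
¬x = ¬2 = 6
(x ∨ y) ∧ ¬x = 5 ∧ 6 = 5
¬((x ∨ y) ∧ ¬x) = ¬5 = 3
¬¬((x ∨ y) ∧ ¬x) = ¬3 = 5
¬((¬x ∧ x) ∧ (x → x)) ∨ ¬¬((x ∨ y) ∧ ¬x) = 6 ∨ 5 = 6
¬(¬((¬x ∧ x) ∧ (x → x)) ∨ ¬¬((x ∨ y) ∧ ¬x)) = ¬6 = 2

2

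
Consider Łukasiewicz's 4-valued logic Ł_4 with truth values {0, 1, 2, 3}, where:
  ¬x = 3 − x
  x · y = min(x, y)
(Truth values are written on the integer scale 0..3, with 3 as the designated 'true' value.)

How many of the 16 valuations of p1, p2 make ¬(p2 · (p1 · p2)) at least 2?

p1 = 0, p2 = 0 ↦ 3  ≥
p1 = 0, p2 = 1 ↦ 3  ≥
p1 = 0, p2 = 2 ↦ 3  ≥
p1 = 0, p2 = 3 ↦ 3  ≥
p1 = 1, p2 = 0 ↦ 3  ≥
p1 = 1, p2 = 1 ↦ 2  ≥
p1 = 1, p2 = 2 ↦ 2  ≥
p1 = 1, p2 = 3 ↦ 2  ≥
p1 = 2, p2 = 0 ↦ 3  ≥
p1 = 2, p2 = 1 ↦ 2  ≥
p1 = 2, p2 = 2 ↦ 1  <
p1 = 2, p2 = 3 ↦ 1  <
p1 = 3, p2 = 0 ↦ 3  ≥
p1 = 3, p2 = 1 ↦ 2  ≥
p1 = 3, p2 = 2 ↦ 1  <
p1 = 3, p2 = 3 ↦ 0  <
So 12 of the 16 assignments meet the threshold.

12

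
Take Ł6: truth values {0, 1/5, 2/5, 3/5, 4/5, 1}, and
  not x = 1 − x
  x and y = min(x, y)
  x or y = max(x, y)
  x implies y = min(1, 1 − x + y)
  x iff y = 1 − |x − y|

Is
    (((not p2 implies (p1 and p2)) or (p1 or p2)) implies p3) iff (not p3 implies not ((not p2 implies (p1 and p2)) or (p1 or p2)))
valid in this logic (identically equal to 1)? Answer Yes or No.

Yes

At p1 = 1, p2 = 1/5, p3 = 1/5, for instance:
not p2 = not 1/5 = 4/5
p1 and p2 = 1 and 1/5 = 1/5
not p2 implies (p1 and p2) = 4/5 implies 1/5 = 2/5
p1 or p2 = 1 or 1/5 = 1
(not p2 implies (p1 and p2)) or (p1 or p2) = 2/5 or 1 = 1
((not p2 implies (p1 and p2)) or (p1 or p2)) implies p3 = 1 implies 1/5 = 1/5
not p3 = not 1/5 = 4/5
not ((not p2 implies (p1 and p2)) or (p1 or p2)) = not 1 = 0
not p3 implies not ((not p2 implies (p1 and p2)) or (p1 or p2)) = 4/5 implies 0 = 1/5
(((not p2 implies (p1 and p2)) or (p1 or p2)) implies p3) iff (not p3 implies not ((not p2 implies (p1 and p2)) or (p1 or p2))) = 1/5 iff 1/5 = 1
and checking the remaining 215 assignments likewise gives ≥ 1 in every case.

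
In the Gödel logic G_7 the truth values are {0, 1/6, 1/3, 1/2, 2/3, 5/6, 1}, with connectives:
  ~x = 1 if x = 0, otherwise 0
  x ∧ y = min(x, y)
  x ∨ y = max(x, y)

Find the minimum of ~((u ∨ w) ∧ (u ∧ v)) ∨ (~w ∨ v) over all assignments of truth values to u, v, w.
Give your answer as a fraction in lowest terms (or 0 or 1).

1/6

Take u = 1/6, v = 1/6, w = 1/6:
u ∨ w = 1/6 ∨ 1/6 = 1/6
u ∧ v = 1/6 ∧ 1/6 = 1/6
(u ∨ w) ∧ (u ∧ v) = 1/6 ∧ 1/6 = 1/6
~((u ∨ w) ∧ (u ∧ v)) = ~1/6 = 0
~w = ~1/6 = 0
~w ∨ v = 0 ∨ 1/6 = 1/6
~((u ∨ w) ∧ (u ∧ v)) ∨ (~w ∨ v) = 0 ∨ 1/6 = 1/6
No assignment yields a value below 1/6, so this is the minimum.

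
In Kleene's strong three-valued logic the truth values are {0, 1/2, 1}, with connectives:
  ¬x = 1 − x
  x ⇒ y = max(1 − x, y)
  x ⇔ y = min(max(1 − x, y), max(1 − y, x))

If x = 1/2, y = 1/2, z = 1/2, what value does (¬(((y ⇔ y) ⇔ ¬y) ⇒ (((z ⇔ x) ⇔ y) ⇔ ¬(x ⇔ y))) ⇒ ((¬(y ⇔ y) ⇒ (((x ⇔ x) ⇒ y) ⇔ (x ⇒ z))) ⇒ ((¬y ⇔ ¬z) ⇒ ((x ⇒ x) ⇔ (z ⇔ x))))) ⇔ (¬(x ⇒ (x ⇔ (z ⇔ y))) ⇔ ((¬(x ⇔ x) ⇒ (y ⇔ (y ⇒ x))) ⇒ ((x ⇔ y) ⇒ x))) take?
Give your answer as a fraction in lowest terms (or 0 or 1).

y ⇔ y = 1/2 ⇔ 1/2 = 1/2
¬y = ¬1/2 = 1/2
(y ⇔ y) ⇔ ¬y = 1/2 ⇔ 1/2 = 1/2
z ⇔ x = 1/2 ⇔ 1/2 = 1/2
(z ⇔ x) ⇔ y = 1/2 ⇔ 1/2 = 1/2
x ⇔ y = 1/2 ⇔ 1/2 = 1/2
¬(x ⇔ y) = ¬1/2 = 1/2
((z ⇔ x) ⇔ y) ⇔ ¬(x ⇔ y) = 1/2 ⇔ 1/2 = 1/2
((y ⇔ y) ⇔ ¬y) ⇒ (((z ⇔ x) ⇔ y) ⇔ ¬(x ⇔ y)) = 1/2 ⇒ 1/2 = 1/2
¬(((y ⇔ y) ⇔ ¬y) ⇒ (((z ⇔ x) ⇔ y) ⇔ ¬(x ⇔ y))) = ¬1/2 = 1/2
y ⇔ y = 1/2 ⇔ 1/2 = 1/2
¬(y ⇔ y) = ¬1/2 = 1/2
x ⇔ x = 1/2 ⇔ 1/2 = 1/2
(x ⇔ x) ⇒ y = 1/2 ⇒ 1/2 = 1/2
x ⇒ z = 1/2 ⇒ 1/2 = 1/2
((x ⇔ x) ⇒ y) ⇔ (x ⇒ z) = 1/2 ⇔ 1/2 = 1/2
¬(y ⇔ y) ⇒ (((x ⇔ x) ⇒ y) ⇔ (x ⇒ z)) = 1/2 ⇒ 1/2 = 1/2
¬y = ¬1/2 = 1/2
¬z = ¬1/2 = 1/2
¬y ⇔ ¬z = 1/2 ⇔ 1/2 = 1/2
x ⇒ x = 1/2 ⇒ 1/2 = 1/2
z ⇔ x = 1/2 ⇔ 1/2 = 1/2
(x ⇒ x) ⇔ (z ⇔ x) = 1/2 ⇔ 1/2 = 1/2
(¬y ⇔ ¬z) ⇒ ((x ⇒ x) ⇔ (z ⇔ x)) = 1/2 ⇒ 1/2 = 1/2
(¬(y ⇔ y) ⇒ (((x ⇔ x) ⇒ y) ⇔ (x ⇒ z))) ⇒ ((¬y ⇔ ¬z) ⇒ ((x ⇒ x) ⇔ (z ⇔ x))) = 1/2 ⇒ 1/2 = 1/2
¬(((y ⇔ y) ⇔ ¬y) ⇒ (((z ⇔ x) ⇔ y) ⇔ ¬(x ⇔ y))) ⇒ ((¬(y ⇔ y) ⇒ (((x ⇔ x) ⇒ y) ⇔ (x ⇒ z))) ⇒ ((¬y ⇔ ¬z) ⇒ ((x ⇒ x) ⇔ (z ⇔ x)))) = 1/2 ⇒ 1/2 = 1/2
z ⇔ y = 1/2 ⇔ 1/2 = 1/2
x ⇔ (z ⇔ y) = 1/2 ⇔ 1/2 = 1/2
x ⇒ (x ⇔ (z ⇔ y)) = 1/2 ⇒ 1/2 = 1/2
¬(x ⇒ (x ⇔ (z ⇔ y))) = ¬1/2 = 1/2
x ⇔ x = 1/2 ⇔ 1/2 = 1/2
¬(x ⇔ x) = ¬1/2 = 1/2
y ⇒ x = 1/2 ⇒ 1/2 = 1/2
y ⇔ (y ⇒ x) = 1/2 ⇔ 1/2 = 1/2
¬(x ⇔ x) ⇒ (y ⇔ (y ⇒ x)) = 1/2 ⇒ 1/2 = 1/2
x ⇔ y = 1/2 ⇔ 1/2 = 1/2
(x ⇔ y) ⇒ x = 1/2 ⇒ 1/2 = 1/2
(¬(x ⇔ x) ⇒ (y ⇔ (y ⇒ x))) ⇒ ((x ⇔ y) ⇒ x) = 1/2 ⇒ 1/2 = 1/2
¬(x ⇒ (x ⇔ (z ⇔ y))) ⇔ ((¬(x ⇔ x) ⇒ (y ⇔ (y ⇒ x))) ⇒ ((x ⇔ y) ⇒ x)) = 1/2 ⇔ 1/2 = 1/2
(¬(((y ⇔ y) ⇔ ¬y) ⇒ (((z ⇔ x) ⇔ y) ⇔ ¬(x ⇔ y))) ⇒ ((¬(y ⇔ y) ⇒ (((x ⇔ x) ⇒ y) ⇔ (x ⇒ z))) ⇒ ((¬y ⇔ ¬z) ⇒ ((x ⇒ x) ⇔ (z ⇔ x))))) ⇔ (¬(x ⇒ (x ⇔ (z ⇔ y))) ⇔ ((¬(x ⇔ x) ⇒ (y ⇔ (y ⇒ x))) ⇒ ((x ⇔ y) ⇒ x))) = 1/2 ⇔ 1/2 = 1/2

1/2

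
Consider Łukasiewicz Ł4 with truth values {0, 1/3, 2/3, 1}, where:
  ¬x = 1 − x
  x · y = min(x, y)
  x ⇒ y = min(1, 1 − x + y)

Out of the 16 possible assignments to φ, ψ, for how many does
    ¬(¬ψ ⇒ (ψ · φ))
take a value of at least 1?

4

φ = 0, ψ = 0 ↦ 1  ≥
φ = 0, ψ = 1/3 ↦ 2/3  <
φ = 0, ψ = 2/3 ↦ 1/3  <
φ = 0, ψ = 1 ↦ 0  <
φ = 1/3, ψ = 0 ↦ 1  ≥
φ = 1/3, ψ = 1/3 ↦ 1/3  <
φ = 1/3, ψ = 2/3 ↦ 0  <
φ = 1/3, ψ = 1 ↦ 0  <
φ = 2/3, ψ = 0 ↦ 1  ≥
φ = 2/3, ψ = 1/3 ↦ 1/3  <
φ = 2/3, ψ = 2/3 ↦ 0  <
φ = 2/3, ψ = 1 ↦ 0  <
φ = 1, ψ = 0 ↦ 1  ≥
φ = 1, ψ = 1/3 ↦ 1/3  <
φ = 1, ψ = 2/3 ↦ 0  <
φ = 1, ψ = 1 ↦ 0  <
So 4 of the 16 assignments meet the threshold.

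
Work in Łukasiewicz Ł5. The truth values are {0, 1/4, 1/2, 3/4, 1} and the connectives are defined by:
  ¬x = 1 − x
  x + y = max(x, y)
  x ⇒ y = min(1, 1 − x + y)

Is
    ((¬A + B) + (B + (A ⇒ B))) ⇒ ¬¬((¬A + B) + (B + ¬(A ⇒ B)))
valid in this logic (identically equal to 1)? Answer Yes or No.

Counterexample: take A = 1/4, B = 1/4.
¬A = ¬1/4 = 3/4
¬A + B = 3/4 + 1/4 = 3/4
A ⇒ B = 1/4 ⇒ 1/4 = 1
B + (A ⇒ B) = 1/4 + 1 = 1
(¬A + B) + (B + (A ⇒ B)) = 3/4 + 1 = 1
¬A = ¬1/4 = 3/4
¬A + B = 3/4 + 1/4 = 3/4
A ⇒ B = 1/4 ⇒ 1/4 = 1
¬(A ⇒ B) = ¬1 = 0
B + ¬(A ⇒ B) = 1/4 + 0 = 1/4
(¬A + B) + (B + ¬(A ⇒ B)) = 3/4 + 1/4 = 3/4
¬((¬A + B) + (B + ¬(A ⇒ B))) = ¬3/4 = 1/4
¬¬((¬A + B) + (B + ¬(A ⇒ B))) = ¬1/4 = 3/4
((¬A + B) + (B + (A ⇒ B))) ⇒ ¬¬((¬A + B) + (B + ¬(A ⇒ B))) = 1 ⇒ 3/4 = 3/4
This gives 3/4 ≠ 1.

No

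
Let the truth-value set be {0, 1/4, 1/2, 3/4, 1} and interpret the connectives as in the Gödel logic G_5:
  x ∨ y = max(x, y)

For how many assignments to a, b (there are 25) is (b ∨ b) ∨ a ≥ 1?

9

value 1: 9 assignments (counts)
value 3/4: 7 assignments
value 1/2: 5 assignments
value 1/4: 3 assignments
value 0: 1 assignment
So 9 of the 25 assignments meet the threshold.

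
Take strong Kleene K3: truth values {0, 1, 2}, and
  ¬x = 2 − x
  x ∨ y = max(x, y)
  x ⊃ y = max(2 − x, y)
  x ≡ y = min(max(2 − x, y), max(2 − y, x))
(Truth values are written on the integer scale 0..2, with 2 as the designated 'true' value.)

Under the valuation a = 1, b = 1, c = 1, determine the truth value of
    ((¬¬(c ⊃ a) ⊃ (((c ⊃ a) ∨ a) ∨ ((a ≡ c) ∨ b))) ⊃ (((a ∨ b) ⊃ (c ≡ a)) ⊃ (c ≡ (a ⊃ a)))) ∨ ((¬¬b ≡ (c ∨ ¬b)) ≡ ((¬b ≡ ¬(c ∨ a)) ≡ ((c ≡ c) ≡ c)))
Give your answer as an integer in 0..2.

1

c ⊃ a = 1 ⊃ 1 = 1
¬(c ⊃ a) = ¬1 = 1
¬¬(c ⊃ a) = ¬1 = 1
c ⊃ a = 1 ⊃ 1 = 1
(c ⊃ a) ∨ a = 1 ∨ 1 = 1
a ≡ c = 1 ≡ 1 = 1
(a ≡ c) ∨ b = 1 ∨ 1 = 1
((c ⊃ a) ∨ a) ∨ ((a ≡ c) ∨ b) = 1 ∨ 1 = 1
¬¬(c ⊃ a) ⊃ (((c ⊃ a) ∨ a) ∨ ((a ≡ c) ∨ b)) = 1 ⊃ 1 = 1
a ∨ b = 1 ∨ 1 = 1
c ≡ a = 1 ≡ 1 = 1
(a ∨ b) ⊃ (c ≡ a) = 1 ⊃ 1 = 1
a ⊃ a = 1 ⊃ 1 = 1
c ≡ (a ⊃ a) = 1 ≡ 1 = 1
((a ∨ b) ⊃ (c ≡ a)) ⊃ (c ≡ (a ⊃ a)) = 1 ⊃ 1 = 1
(¬¬(c ⊃ a) ⊃ (((c ⊃ a) ∨ a) ∨ ((a ≡ c) ∨ b))) ⊃ (((a ∨ b) ⊃ (c ≡ a)) ⊃ (c ≡ (a ⊃ a))) = 1 ⊃ 1 = 1
¬b = ¬1 = 1
¬¬b = ¬1 = 1
¬b = ¬1 = 1
c ∨ ¬b = 1 ∨ 1 = 1
¬¬b ≡ (c ∨ ¬b) = 1 ≡ 1 = 1
¬b = ¬1 = 1
c ∨ a = 1 ∨ 1 = 1
¬(c ∨ a) = ¬1 = 1
¬b ≡ ¬(c ∨ a) = 1 ≡ 1 = 1
c ≡ c = 1 ≡ 1 = 1
(c ≡ c) ≡ c = 1 ≡ 1 = 1
(¬b ≡ ¬(c ∨ a)) ≡ ((c ≡ c) ≡ c) = 1 ≡ 1 = 1
(¬¬b ≡ (c ∨ ¬b)) ≡ ((¬b ≡ ¬(c ∨ a)) ≡ ((c ≡ c) ≡ c)) = 1 ≡ 1 = 1
((¬¬(c ⊃ a) ⊃ (((c ⊃ a) ∨ a) ∨ ((a ≡ c) ∨ b))) ⊃ (((a ∨ b) ⊃ (c ≡ a)) ⊃ (c ≡ (a ⊃ a)))) ∨ ((¬¬b ≡ (c ∨ ¬b)) ≡ ((¬b ≡ ¬(c ∨ a)) ≡ ((c ≡ c) ≡ c))) = 1 ∨ 1 = 1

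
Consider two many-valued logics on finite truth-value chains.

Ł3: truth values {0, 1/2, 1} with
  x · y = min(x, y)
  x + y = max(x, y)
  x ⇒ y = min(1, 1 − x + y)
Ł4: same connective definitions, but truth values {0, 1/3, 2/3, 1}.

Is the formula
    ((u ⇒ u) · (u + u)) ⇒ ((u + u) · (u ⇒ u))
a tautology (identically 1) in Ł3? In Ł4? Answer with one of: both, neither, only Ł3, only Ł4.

In Ł3: every assignment gives 1 — tautology.
In Ł4: every assignment gives 1 — tautology.

both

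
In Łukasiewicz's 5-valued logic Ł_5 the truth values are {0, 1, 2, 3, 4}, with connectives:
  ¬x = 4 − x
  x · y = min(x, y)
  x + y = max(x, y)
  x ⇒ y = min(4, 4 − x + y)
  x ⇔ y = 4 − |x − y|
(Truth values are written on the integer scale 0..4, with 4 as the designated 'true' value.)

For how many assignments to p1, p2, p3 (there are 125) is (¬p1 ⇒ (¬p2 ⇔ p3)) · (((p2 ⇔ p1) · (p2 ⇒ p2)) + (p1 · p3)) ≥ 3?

67

value 4: 23 assignments (counts)
value 3: 44 assignments (counts)
value 2: 33 assignments
value 1: 18 assignments
value 0: 7 assignments
So 67 of the 125 assignments meet the threshold.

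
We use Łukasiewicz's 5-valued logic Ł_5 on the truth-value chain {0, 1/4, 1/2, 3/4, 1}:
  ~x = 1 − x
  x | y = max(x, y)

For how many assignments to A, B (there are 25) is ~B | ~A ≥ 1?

9

value 1: 9 assignments (counts)
value 3/4: 7 assignments
value 1/2: 5 assignments
value 1/4: 3 assignments
value 0: 1 assignment
So 9 of the 25 assignments meet the threshold.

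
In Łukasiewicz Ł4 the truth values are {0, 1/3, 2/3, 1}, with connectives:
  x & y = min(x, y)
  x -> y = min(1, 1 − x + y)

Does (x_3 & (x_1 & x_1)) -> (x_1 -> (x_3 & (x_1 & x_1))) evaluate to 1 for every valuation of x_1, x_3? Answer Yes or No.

Yes

x_1 = 0, x_3 = 0 ↦ 1
x_1 = 0, x_3 = 1/3 ↦ 1
x_1 = 0, x_3 = 2/3 ↦ 1
x_1 = 0, x_3 = 1 ↦ 1
x_1 = 1/3, x_3 = 0 ↦ 1
x_1 = 1/3, x_3 = 1/3 ↦ 1
x_1 = 1/3, x_3 = 2/3 ↦ 1
x_1 = 1/3, x_3 = 1 ↦ 1
x_1 = 2/3, x_3 = 0 ↦ 1
x_1 = 2/3, x_3 = 1/3 ↦ 1
x_1 = 2/3, x_3 = 2/3 ↦ 1
x_1 = 2/3, x_3 = 1 ↦ 1
x_1 = 1, x_3 = 0 ↦ 1
x_1 = 1, x_3 = 1/3 ↦ 1
x_1 = 1, x_3 = 2/3 ↦ 1
x_1 = 1, x_3 = 1 ↦ 1
Every assignment gives a value ≥ 1.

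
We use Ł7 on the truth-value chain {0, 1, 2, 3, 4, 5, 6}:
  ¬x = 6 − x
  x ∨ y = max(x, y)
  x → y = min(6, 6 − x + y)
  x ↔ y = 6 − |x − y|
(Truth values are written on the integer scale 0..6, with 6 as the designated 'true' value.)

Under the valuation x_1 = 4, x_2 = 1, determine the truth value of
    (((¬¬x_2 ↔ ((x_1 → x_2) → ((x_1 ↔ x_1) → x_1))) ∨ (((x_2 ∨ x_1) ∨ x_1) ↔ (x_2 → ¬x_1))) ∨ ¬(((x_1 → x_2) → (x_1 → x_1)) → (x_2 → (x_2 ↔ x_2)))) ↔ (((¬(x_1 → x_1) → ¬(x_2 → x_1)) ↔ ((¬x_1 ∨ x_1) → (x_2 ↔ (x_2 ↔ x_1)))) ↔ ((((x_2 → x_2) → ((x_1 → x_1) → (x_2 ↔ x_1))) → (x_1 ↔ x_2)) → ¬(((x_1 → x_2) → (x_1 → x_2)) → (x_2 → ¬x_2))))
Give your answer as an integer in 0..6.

¬x_2 = ¬1 = 5
¬¬x_2 = ¬5 = 1
x_1 → x_2 = 4 → 1 = 3
x_1 ↔ x_1 = 4 ↔ 4 = 6
(x_1 ↔ x_1) → x_1 = 6 → 4 = 4
(x_1 → x_2) → ((x_1 ↔ x_1) → x_1) = 3 → 4 = 6
¬¬x_2 ↔ ((x_1 → x_2) → ((x_1 ↔ x_1) → x_1)) = 1 ↔ 6 = 1
x_2 ∨ x_1 = 1 ∨ 4 = 4
(x_2 ∨ x_1) ∨ x_1 = 4 ∨ 4 = 4
¬x_1 = ¬4 = 2
x_2 → ¬x_1 = 1 → 2 = 6
((x_2 ∨ x_1) ∨ x_1) ↔ (x_2 → ¬x_1) = 4 ↔ 6 = 4
(¬¬x_2 ↔ ((x_1 → x_2) → ((x_1 ↔ x_1) → x_1))) ∨ (((x_2 ∨ x_1) ∨ x_1) ↔ (x_2 → ¬x_1)) = 1 ∨ 4 = 4
x_1 → x_2 = 4 → 1 = 3
x_1 → x_1 = 4 → 4 = 6
(x_1 → x_2) → (x_1 → x_1) = 3 → 6 = 6
x_2 ↔ x_2 = 1 ↔ 1 = 6
x_2 → (x_2 ↔ x_2) = 1 → 6 = 6
((x_1 → x_2) → (x_1 → x_1)) → (x_2 → (x_2 ↔ x_2)) = 6 → 6 = 6
¬(((x_1 → x_2) → (x_1 → x_1)) → (x_2 → (x_2 ↔ x_2))) = ¬6 = 0
((¬¬x_2 ↔ ((x_1 → x_2) → ((x_1 ↔ x_1) → x_1))) ∨ (((x_2 ∨ x_1) ∨ x_1) ↔ (x_2 → ¬x_1))) ∨ ¬(((x_1 → x_2) → (x_1 → x_1)) → (x_2 → (x_2 ↔ x_2))) = 4 ∨ 0 = 4
x_1 → x_1 = 4 → 4 = 6
¬(x_1 → x_1) = ¬6 = 0
x_2 → x_1 = 1 → 4 = 6
¬(x_2 → x_1) = ¬6 = 0
¬(x_1 → x_1) → ¬(x_2 → x_1) = 0 → 0 = 6
¬x_1 = ¬4 = 2
¬x_1 ∨ x_1 = 2 ∨ 4 = 4
x_2 ↔ x_1 = 1 ↔ 4 = 3
x_2 ↔ (x_2 ↔ x_1) = 1 ↔ 3 = 4
(¬x_1 ∨ x_1) → (x_2 ↔ (x_2 ↔ x_1)) = 4 → 4 = 6
(¬(x_1 → x_1) → ¬(x_2 → x_1)) ↔ ((¬x_1 ∨ x_1) → (x_2 ↔ (x_2 ↔ x_1))) = 6 ↔ 6 = 6
x_2 → x_2 = 1 → 1 = 6
x_1 → x_1 = 4 → 4 = 6
x_2 ↔ x_1 = 1 ↔ 4 = 3
(x_1 → x_1) → (x_2 ↔ x_1) = 6 → 3 = 3
(x_2 → x_2) → ((x_1 → x_1) → (x_2 ↔ x_1)) = 6 → 3 = 3
x_1 ↔ x_2 = 4 ↔ 1 = 3
((x_2 → x_2) → ((x_1 → x_1) → (x_2 ↔ x_1))) → (x_1 ↔ x_2) = 3 → 3 = 6
x_1 → x_2 = 4 → 1 = 3
x_1 → x_2 = 4 → 1 = 3
(x_1 → x_2) → (x_1 → x_2) = 3 → 3 = 6
¬x_2 = ¬1 = 5
x_2 → ¬x_2 = 1 → 5 = 6
((x_1 → x_2) → (x_1 → x_2)) → (x_2 → ¬x_2) = 6 → 6 = 6
¬(((x_1 → x_2) → (x_1 → x_2)) → (x_2 → ¬x_2)) = ¬6 = 0
(((x_2 → x_2) → ((x_1 → x_1) → (x_2 ↔ x_1))) → (x_1 ↔ x_2)) → ¬(((x_1 → x_2) → (x_1 → x_2)) → (x_2 → ¬x_2)) = 6 → 0 = 0
((¬(x_1 → x_1) → ¬(x_2 → x_1)) ↔ ((¬x_1 ∨ x_1) → (x_2 ↔ (x_2 ↔ x_1)))) ↔ ((((x_2 → x_2) → ((x_1 → x_1) → (x_2 ↔ x_1))) → (x_1 ↔ x_2)) → ¬(((x_1 → x_2) → (x_1 → x_2)) → (x_2 → ¬x_2))) = 6 ↔ 0 = 0
(((¬¬x_2 ↔ ((x_1 → x_2) → ((x_1 ↔ x_1) → x_1))) ∨ (((x_2 ∨ x_1) ∨ x_1) ↔ (x_2 → ¬x_1))) ∨ ¬(((x_1 → x_2) → (x_1 → x_1)) → (x_2 → (x_2 ↔ x_2)))) ↔ (((¬(x_1 → x_1) → ¬(x_2 → x_1)) ↔ ((¬x_1 ∨ x_1) → (x_2 ↔ (x_2 ↔ x_1)))) ↔ ((((x_2 → x_2) → ((x_1 → x_1) → (x_2 ↔ x_1))) → (x_1 ↔ x_2)) → ¬(((x_1 → x_2) → (x_1 → x_2)) → (x_2 → ¬x_2)))) = 4 ↔ 0 = 2

2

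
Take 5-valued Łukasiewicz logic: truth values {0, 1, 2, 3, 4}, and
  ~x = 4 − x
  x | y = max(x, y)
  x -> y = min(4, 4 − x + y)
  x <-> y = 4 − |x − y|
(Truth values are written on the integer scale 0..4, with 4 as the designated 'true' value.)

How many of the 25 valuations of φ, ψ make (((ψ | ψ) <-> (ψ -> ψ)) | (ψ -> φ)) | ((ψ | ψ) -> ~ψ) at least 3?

25

value 4: 22 assignments (counts)
value 3: 3 assignments (counts)
So 25 of the 25 assignments meet the threshold.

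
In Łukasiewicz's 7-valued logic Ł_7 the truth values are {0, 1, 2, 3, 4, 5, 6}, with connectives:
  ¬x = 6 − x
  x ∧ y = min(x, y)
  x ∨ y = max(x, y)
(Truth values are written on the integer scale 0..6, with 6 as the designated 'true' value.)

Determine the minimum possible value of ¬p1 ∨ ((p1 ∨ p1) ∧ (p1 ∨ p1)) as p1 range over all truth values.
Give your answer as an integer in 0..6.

Take p1 = 3:
¬p1 = ¬3 = 3
p1 ∨ p1 = 3 ∨ 3 = 3
p1 ∨ p1 = 3 ∨ 3 = 3
(p1 ∨ p1) ∧ (p1 ∨ p1) = 3 ∧ 3 = 3
¬p1 ∨ ((p1 ∨ p1) ∧ (p1 ∨ p1)) = 3 ∨ 3 = 3
No assignment yields a value below 3, so this is the minimum.

3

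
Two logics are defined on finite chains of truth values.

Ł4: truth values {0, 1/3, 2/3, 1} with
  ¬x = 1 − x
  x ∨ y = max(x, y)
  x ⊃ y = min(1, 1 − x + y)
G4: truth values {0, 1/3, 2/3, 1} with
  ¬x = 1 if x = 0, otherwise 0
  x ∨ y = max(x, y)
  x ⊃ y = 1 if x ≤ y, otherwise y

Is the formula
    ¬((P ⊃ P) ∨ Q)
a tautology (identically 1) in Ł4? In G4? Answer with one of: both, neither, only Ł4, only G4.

In Ł4: at P = 0, Q = 0 the value is 0 — not a tautology.
In G4: at P = 0, Q = 0 the value is 0 — not a tautology.

neither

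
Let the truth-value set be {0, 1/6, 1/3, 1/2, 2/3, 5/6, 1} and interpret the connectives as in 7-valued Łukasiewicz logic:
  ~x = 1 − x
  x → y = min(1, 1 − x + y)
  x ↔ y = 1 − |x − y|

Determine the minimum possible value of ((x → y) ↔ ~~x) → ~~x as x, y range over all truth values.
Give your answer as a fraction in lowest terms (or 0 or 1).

Take x = 1/2, y = 0:
x → y = 1/2 → 0 = 1/2
~x = ~1/2 = 1/2
~~x = ~1/2 = 1/2
(x → y) ↔ ~~x = 1/2 ↔ 1/2 = 1
~x = ~1/2 = 1/2
~~x = ~1/2 = 1/2
((x → y) ↔ ~~x) → ~~x = 1 → 1/2 = 1/2
No assignment yields a value below 1/2, so this is the minimum.

1/2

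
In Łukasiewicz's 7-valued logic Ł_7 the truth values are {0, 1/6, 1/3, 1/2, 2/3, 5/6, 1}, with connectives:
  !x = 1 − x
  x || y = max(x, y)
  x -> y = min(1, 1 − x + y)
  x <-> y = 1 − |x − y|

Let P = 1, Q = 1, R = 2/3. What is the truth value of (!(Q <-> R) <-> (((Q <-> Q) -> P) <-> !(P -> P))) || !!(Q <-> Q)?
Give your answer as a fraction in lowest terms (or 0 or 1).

Q <-> R = 1 <-> 2/3 = 2/3
!(Q <-> R) = !2/3 = 1/3
Q <-> Q = 1 <-> 1 = 1
(Q <-> Q) -> P = 1 -> 1 = 1
P -> P = 1 -> 1 = 1
!(P -> P) = !1 = 0
((Q <-> Q) -> P) <-> !(P -> P) = 1 <-> 0 = 0
!(Q <-> R) <-> (((Q <-> Q) -> P) <-> !(P -> P)) = 1/3 <-> 0 = 2/3
Q <-> Q = 1 <-> 1 = 1
!(Q <-> Q) = !1 = 0
!!(Q <-> Q) = !0 = 1
(!(Q <-> R) <-> (((Q <-> Q) -> P) <-> !(P -> P))) || !!(Q <-> Q) = 2/3 || 1 = 1

1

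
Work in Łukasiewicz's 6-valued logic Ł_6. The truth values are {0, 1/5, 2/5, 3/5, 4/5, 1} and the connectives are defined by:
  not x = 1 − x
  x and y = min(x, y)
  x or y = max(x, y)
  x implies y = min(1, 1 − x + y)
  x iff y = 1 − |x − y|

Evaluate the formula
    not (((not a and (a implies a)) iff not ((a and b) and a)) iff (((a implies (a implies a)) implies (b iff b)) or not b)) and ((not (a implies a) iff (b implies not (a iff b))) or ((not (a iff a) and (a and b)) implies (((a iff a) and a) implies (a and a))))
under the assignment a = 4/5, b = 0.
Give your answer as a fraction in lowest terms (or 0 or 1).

4/5

not a = not 4/5 = 1/5
a implies a = 4/5 implies 4/5 = 1
not a and (a implies a) = 1/5 and 1 = 1/5
a and b = 4/5 and 0 = 0
(a and b) and a = 0 and 4/5 = 0
not ((a and b) and a) = not 0 = 1
(not a and (a implies a)) iff not ((a and b) and a) = 1/5 iff 1 = 1/5
a implies a = 4/5 implies 4/5 = 1
a implies (a implies a) = 4/5 implies 1 = 1
b iff b = 0 iff 0 = 1
(a implies (a implies a)) implies (b iff b) = 1 implies 1 = 1
not b = not 0 = 1
((a implies (a implies a)) implies (b iff b)) or not b = 1 or 1 = 1
((not a and (a implies a)) iff not ((a and b) and a)) iff (((a implies (a implies a)) implies (b iff b)) or not b) = 1/5 iff 1 = 1/5
not (((not a and (a implies a)) iff not ((a and b) and a)) iff (((a implies (a implies a)) implies (b iff b)) or not b)) = not 1/5 = 4/5
a implies a = 4/5 implies 4/5 = 1
not (a implies a) = not 1 = 0
a iff b = 4/5 iff 0 = 1/5
not (a iff b) = not 1/5 = 4/5
b implies not (a iff b) = 0 implies 4/5 = 1
not (a implies a) iff (b implies not (a iff b)) = 0 iff 1 = 0
a iff a = 4/5 iff 4/5 = 1
not (a iff a) = not 1 = 0
a and b = 4/5 and 0 = 0
not (a iff a) and (a and b) = 0 and 0 = 0
a iff a = 4/5 iff 4/5 = 1
(a iff a) and a = 1 and 4/5 = 4/5
a and a = 4/5 and 4/5 = 4/5
((a iff a) and a) implies (a and a) = 4/5 implies 4/5 = 1
(not (a iff a) and (a and b)) implies (((a iff a) and a) implies (a and a)) = 0 implies 1 = 1
(not (a implies a) iff (b implies not (a iff b))) or ((not (a iff a) and (a and b)) implies (((a iff a) and a) implies (a and a))) = 0 or 1 = 1
not (((not a and (a implies a)) iff not ((a and b) and a)) iff (((a implies (a implies a)) implies (b iff b)) or not b)) and ((not (a implies a) iff (b implies not (a iff b))) or ((not (a iff a) and (a and b)) implies (((a iff a) and a) implies (a and a)))) = 4/5 and 1 = 4/5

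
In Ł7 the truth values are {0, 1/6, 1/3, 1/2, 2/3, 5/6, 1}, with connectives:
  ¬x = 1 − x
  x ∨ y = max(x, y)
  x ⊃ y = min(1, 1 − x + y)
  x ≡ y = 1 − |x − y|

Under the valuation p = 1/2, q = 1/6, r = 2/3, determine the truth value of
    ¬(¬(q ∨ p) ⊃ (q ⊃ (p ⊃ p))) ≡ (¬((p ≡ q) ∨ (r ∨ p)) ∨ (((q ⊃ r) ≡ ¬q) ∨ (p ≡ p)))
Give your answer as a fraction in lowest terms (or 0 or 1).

q ∨ p = 1/6 ∨ 1/2 = 1/2
¬(q ∨ p) = ¬1/2 = 1/2
p ⊃ p = 1/2 ⊃ 1/2 = 1
q ⊃ (p ⊃ p) = 1/6 ⊃ 1 = 1
¬(q ∨ p) ⊃ (q ⊃ (p ⊃ p)) = 1/2 ⊃ 1 = 1
¬(¬(q ∨ p) ⊃ (q ⊃ (p ⊃ p))) = ¬1 = 0
p ≡ q = 1/2 ≡ 1/6 = 2/3
r ∨ p = 2/3 ∨ 1/2 = 2/3
(p ≡ q) ∨ (r ∨ p) = 2/3 ∨ 2/3 = 2/3
¬((p ≡ q) ∨ (r ∨ p)) = ¬2/3 = 1/3
q ⊃ r = 1/6 ⊃ 2/3 = 1
¬q = ¬1/6 = 5/6
(q ⊃ r) ≡ ¬q = 1 ≡ 5/6 = 5/6
p ≡ p = 1/2 ≡ 1/2 = 1
((q ⊃ r) ≡ ¬q) ∨ (p ≡ p) = 5/6 ∨ 1 = 1
¬((p ≡ q) ∨ (r ∨ p)) ∨ (((q ⊃ r) ≡ ¬q) ∨ (p ≡ p)) = 1/3 ∨ 1 = 1
¬(¬(q ∨ p) ⊃ (q ⊃ (p ⊃ p))) ≡ (¬((p ≡ q) ∨ (r ∨ p)) ∨ (((q ⊃ r) ≡ ¬q) ∨ (p ≡ p))) = 0 ≡ 1 = 0

0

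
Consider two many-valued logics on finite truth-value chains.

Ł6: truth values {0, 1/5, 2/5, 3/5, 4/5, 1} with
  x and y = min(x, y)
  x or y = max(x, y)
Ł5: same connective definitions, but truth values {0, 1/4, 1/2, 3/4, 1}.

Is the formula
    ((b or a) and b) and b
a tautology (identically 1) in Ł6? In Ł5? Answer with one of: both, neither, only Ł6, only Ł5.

neither

In Ł6: at a = 0, b = 0 the value is 0 — not a tautology.
In Ł5: at a = 0, b = 0 the value is 0 — not a tautology.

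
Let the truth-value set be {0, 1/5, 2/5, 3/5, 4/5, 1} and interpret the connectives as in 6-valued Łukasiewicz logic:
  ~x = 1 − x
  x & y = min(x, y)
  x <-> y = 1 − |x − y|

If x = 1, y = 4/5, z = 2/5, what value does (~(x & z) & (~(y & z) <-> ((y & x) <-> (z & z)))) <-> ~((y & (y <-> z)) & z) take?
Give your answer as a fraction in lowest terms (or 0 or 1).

1

x & z = 1 & 2/5 = 2/5
~(x & z) = ~2/5 = 3/5
y & z = 4/5 & 2/5 = 2/5
~(y & z) = ~2/5 = 3/5
y & x = 4/5 & 1 = 4/5
z & z = 2/5 & 2/5 = 2/5
(y & x) <-> (z & z) = 4/5 <-> 2/5 = 3/5
~(y & z) <-> ((y & x) <-> (z & z)) = 3/5 <-> 3/5 = 1
~(x & z) & (~(y & z) <-> ((y & x) <-> (z & z))) = 3/5 & 1 = 3/5
y <-> z = 4/5 <-> 2/5 = 3/5
y & (y <-> z) = 4/5 & 3/5 = 3/5
(y & (y <-> z)) & z = 3/5 & 2/5 = 2/5
~((y & (y <-> z)) & z) = ~2/5 = 3/5
(~(x & z) & (~(y & z) <-> ((y & x) <-> (z & z)))) <-> ~((y & (y <-> z)) & z) = 3/5 <-> 3/5 = 1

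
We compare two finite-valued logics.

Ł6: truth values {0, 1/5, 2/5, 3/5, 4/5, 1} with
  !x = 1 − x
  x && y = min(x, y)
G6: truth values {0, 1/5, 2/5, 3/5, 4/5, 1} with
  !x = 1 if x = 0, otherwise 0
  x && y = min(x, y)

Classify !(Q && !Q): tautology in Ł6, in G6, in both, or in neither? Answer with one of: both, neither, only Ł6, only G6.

only G6

In Ł6: at Q = 1/5 the value is 4/5 — not a tautology.
In G6: every assignment gives 1 — tautology.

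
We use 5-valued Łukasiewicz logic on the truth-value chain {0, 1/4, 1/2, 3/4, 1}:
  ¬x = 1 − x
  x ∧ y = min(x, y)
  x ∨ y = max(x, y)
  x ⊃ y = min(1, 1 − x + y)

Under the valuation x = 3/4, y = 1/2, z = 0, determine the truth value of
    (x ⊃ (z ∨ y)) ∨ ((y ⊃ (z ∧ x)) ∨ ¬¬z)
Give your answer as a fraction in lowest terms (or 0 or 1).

3/4

z ∨ y = 0 ∨ 1/2 = 1/2
x ⊃ (z ∨ y) = 3/4 ⊃ 1/2 = 3/4
z ∧ x = 0 ∧ 3/4 = 0
y ⊃ (z ∧ x) = 1/2 ⊃ 0 = 1/2
¬z = ¬0 = 1
¬¬z = ¬1 = 0
(y ⊃ (z ∧ x)) ∨ ¬¬z = 1/2 ∨ 0 = 1/2
(x ⊃ (z ∨ y)) ∨ ((y ⊃ (z ∧ x)) ∨ ¬¬z) = 3/4 ∨ 1/2 = 3/4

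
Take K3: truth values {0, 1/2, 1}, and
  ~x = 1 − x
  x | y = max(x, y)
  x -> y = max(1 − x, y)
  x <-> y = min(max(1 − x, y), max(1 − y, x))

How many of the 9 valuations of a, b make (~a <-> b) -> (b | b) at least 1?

4

a = 0, b = 0 ↦ 1  ≥
a = 0, b = 1/2 ↦ 1/2  <
a = 0, b = 1 ↦ 1  ≥
a = 1/2, b = 0 ↦ 1/2  <
a = 1/2, b = 1/2 ↦ 1/2  <
a = 1/2, b = 1 ↦ 1  ≥
a = 1, b = 0 ↦ 0  <
a = 1, b = 1/2 ↦ 1/2  <
a = 1, b = 1 ↦ 1  ≥
So 4 of the 9 assignments meet the threshold.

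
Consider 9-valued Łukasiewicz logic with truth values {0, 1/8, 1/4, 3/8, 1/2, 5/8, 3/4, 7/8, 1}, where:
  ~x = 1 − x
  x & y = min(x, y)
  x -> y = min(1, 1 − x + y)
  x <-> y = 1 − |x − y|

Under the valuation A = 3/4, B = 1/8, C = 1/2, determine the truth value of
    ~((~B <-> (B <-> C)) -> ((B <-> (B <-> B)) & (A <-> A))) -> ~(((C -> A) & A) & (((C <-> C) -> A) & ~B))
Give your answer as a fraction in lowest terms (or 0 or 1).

~B = ~1/8 = 7/8
B <-> C = 1/8 <-> 1/2 = 5/8
~B <-> (B <-> C) = 7/8 <-> 5/8 = 3/4
B <-> B = 1/8 <-> 1/8 = 1
B <-> (B <-> B) = 1/8 <-> 1 = 1/8
A <-> A = 3/4 <-> 3/4 = 1
(B <-> (B <-> B)) & (A <-> A) = 1/8 & 1 = 1/8
(~B <-> (B <-> C)) -> ((B <-> (B <-> B)) & (A <-> A)) = 3/4 -> 1/8 = 3/8
~((~B <-> (B <-> C)) -> ((B <-> (B <-> B)) & (A <-> A))) = ~3/8 = 5/8
C -> A = 1/2 -> 3/4 = 1
(C -> A) & A = 1 & 3/4 = 3/4
C <-> C = 1/2 <-> 1/2 = 1
(C <-> C) -> A = 1 -> 3/4 = 3/4
~B = ~1/8 = 7/8
((C <-> C) -> A) & ~B = 3/4 & 7/8 = 3/4
((C -> A) & A) & (((C <-> C) -> A) & ~B) = 3/4 & 3/4 = 3/4
~(((C -> A) & A) & (((C <-> C) -> A) & ~B)) = ~3/4 = 1/4
~((~B <-> (B <-> C)) -> ((B <-> (B <-> B)) & (A <-> A))) -> ~(((C -> A) & A) & (((C <-> C) -> A) & ~B)) = 5/8 -> 1/4 = 5/8

5/8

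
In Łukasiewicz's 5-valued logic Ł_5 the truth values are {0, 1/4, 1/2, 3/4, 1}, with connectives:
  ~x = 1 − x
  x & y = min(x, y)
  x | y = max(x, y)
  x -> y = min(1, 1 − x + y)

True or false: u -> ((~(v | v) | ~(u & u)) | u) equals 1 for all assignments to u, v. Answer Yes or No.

Yes

At u = 0, v = 3/4, for instance:
v | v = 3/4 | 3/4 = 3/4
~(v | v) = ~3/4 = 1/4
u & u = 0 & 0 = 0
~(u & u) = ~0 = 1
~(v | v) | ~(u & u) = 1/4 | 1 = 1
(~(v | v) | ~(u & u)) | u = 1 | 0 = 1
u -> ((~(v | v) | ~(u & u)) | u) = 0 -> 1 = 1
and checking the remaining 24 assignments likewise gives ≥ 1 in every case.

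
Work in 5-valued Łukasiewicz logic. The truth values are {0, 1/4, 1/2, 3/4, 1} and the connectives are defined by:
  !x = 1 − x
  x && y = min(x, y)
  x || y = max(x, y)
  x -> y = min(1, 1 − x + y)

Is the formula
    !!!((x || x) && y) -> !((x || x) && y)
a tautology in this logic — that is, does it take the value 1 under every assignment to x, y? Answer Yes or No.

Yes

At x = 1, y = 1/4, for instance:
x || x = 1 || 1 = 1
(x || x) && y = 1 && 1/4 = 1/4
!((x || x) && y) = !1/4 = 3/4
!!((x || x) && y) = !3/4 = 1/4
!!!((x || x) && y) = !1/4 = 3/4
!!!((x || x) && y) -> !((x || x) && y) = 3/4 -> 3/4 = 1
and checking the remaining 24 assignments likewise gives ≥ 1 in every case.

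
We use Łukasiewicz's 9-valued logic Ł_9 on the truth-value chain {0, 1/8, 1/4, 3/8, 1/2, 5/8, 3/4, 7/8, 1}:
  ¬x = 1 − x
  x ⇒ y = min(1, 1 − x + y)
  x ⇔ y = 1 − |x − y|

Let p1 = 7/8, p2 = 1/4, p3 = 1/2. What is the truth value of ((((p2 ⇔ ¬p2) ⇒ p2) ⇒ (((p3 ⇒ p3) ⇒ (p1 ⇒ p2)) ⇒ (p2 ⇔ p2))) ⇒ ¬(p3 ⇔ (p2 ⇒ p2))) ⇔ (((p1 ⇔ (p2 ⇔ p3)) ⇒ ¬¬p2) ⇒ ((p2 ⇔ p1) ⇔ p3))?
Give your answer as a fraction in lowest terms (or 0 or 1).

1/2

¬p2 = ¬1/4 = 3/4
p2 ⇔ ¬p2 = 1/4 ⇔ 3/4 = 1/2
(p2 ⇔ ¬p2) ⇒ p2 = 1/2 ⇒ 1/4 = 3/4
p3 ⇒ p3 = 1/2 ⇒ 1/2 = 1
p1 ⇒ p2 = 7/8 ⇒ 1/4 = 3/8
(p3 ⇒ p3) ⇒ (p1 ⇒ p2) = 1 ⇒ 3/8 = 3/8
p2 ⇔ p2 = 1/4 ⇔ 1/4 = 1
((p3 ⇒ p3) ⇒ (p1 ⇒ p2)) ⇒ (p2 ⇔ p2) = 3/8 ⇒ 1 = 1
((p2 ⇔ ¬p2) ⇒ p2) ⇒ (((p3 ⇒ p3) ⇒ (p1 ⇒ p2)) ⇒ (p2 ⇔ p2)) = 3/4 ⇒ 1 = 1
p2 ⇒ p2 = 1/4 ⇒ 1/4 = 1
p3 ⇔ (p2 ⇒ p2) = 1/2 ⇔ 1 = 1/2
¬(p3 ⇔ (p2 ⇒ p2)) = ¬1/2 = 1/2
(((p2 ⇔ ¬p2) ⇒ p2) ⇒ (((p3 ⇒ p3) ⇒ (p1 ⇒ p2)) ⇒ (p2 ⇔ p2))) ⇒ ¬(p3 ⇔ (p2 ⇒ p2)) = 1 ⇒ 1/2 = 1/2
p2 ⇔ p3 = 1/4 ⇔ 1/2 = 3/4
p1 ⇔ (p2 ⇔ p3) = 7/8 ⇔ 3/4 = 7/8
¬p2 = ¬1/4 = 3/4
¬¬p2 = ¬3/4 = 1/4
(p1 ⇔ (p2 ⇔ p3)) ⇒ ¬¬p2 = 7/8 ⇒ 1/4 = 3/8
p2 ⇔ p1 = 1/4 ⇔ 7/8 = 3/8
(p2 ⇔ p1) ⇔ p3 = 3/8 ⇔ 1/2 = 7/8
((p1 ⇔ (p2 ⇔ p3)) ⇒ ¬¬p2) ⇒ ((p2 ⇔ p1) ⇔ p3) = 3/8 ⇒ 7/8 = 1
((((p2 ⇔ ¬p2) ⇒ p2) ⇒ (((p3 ⇒ p3) ⇒ (p1 ⇒ p2)) ⇒ (p2 ⇔ p2))) ⇒ ¬(p3 ⇔ (p2 ⇒ p2))) ⇔ (((p1 ⇔ (p2 ⇔ p3)) ⇒ ¬¬p2) ⇒ ((p2 ⇔ p1) ⇔ p3)) = 1/2 ⇔ 1 = 1/2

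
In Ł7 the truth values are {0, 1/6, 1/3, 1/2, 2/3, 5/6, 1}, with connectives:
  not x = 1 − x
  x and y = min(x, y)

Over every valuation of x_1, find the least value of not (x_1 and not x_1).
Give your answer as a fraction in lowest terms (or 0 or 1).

1/2

Take x_1 = 1/2:
not x_1 = not 1/2 = 1/2
x_1 and not x_1 = 1/2 and 1/2 = 1/2
not (x_1 and not x_1) = not 1/2 = 1/2
No assignment yields a value below 1/2, so this is the minimum.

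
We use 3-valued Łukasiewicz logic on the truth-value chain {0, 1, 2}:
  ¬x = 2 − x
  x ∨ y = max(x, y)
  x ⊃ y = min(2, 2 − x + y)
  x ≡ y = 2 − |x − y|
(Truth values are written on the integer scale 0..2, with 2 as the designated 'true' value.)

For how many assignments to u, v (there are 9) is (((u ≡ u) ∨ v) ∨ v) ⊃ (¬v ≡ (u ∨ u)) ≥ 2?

3

u = 0, v = 0 ↦ 0  <
u = 0, v = 1 ↦ 1  <
u = 0, v = 2 ↦ 2  ≥
u = 1, v = 0 ↦ 1  <
u = 1, v = 1 ↦ 2  ≥
u = 1, v = 2 ↦ 1  <
u = 2, v = 0 ↦ 2  ≥
u = 2, v = 1 ↦ 1  <
u = 2, v = 2 ↦ 0  <
So 3 of the 9 assignments meet the threshold.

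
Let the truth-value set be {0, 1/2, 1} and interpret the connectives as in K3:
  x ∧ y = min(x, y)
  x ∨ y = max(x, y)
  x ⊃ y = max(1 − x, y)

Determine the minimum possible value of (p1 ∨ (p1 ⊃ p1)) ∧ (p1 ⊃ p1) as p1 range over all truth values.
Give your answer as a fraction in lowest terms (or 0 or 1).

1/2

Take p1 = 1/2:
p1 ⊃ p1 = 1/2 ⊃ 1/2 = 1/2
p1 ∨ (p1 ⊃ p1) = 1/2 ∨ 1/2 = 1/2
p1 ⊃ p1 = 1/2 ⊃ 1/2 = 1/2
(p1 ∨ (p1 ⊃ p1)) ∧ (p1 ⊃ p1) = 1/2 ∧ 1/2 = 1/2
No assignment yields a value below 1/2, so this is the minimum.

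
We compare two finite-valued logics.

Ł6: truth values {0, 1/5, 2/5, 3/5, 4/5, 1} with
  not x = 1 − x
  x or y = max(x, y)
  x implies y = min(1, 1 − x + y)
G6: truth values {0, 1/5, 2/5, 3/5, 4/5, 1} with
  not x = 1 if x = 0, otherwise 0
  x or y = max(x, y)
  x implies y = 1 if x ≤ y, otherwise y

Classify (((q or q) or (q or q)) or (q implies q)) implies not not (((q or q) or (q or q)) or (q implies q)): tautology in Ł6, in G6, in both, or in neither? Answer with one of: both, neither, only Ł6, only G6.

both

In Ł6: every assignment gives 1 — tautology.
In G6: every assignment gives 1 — tautology.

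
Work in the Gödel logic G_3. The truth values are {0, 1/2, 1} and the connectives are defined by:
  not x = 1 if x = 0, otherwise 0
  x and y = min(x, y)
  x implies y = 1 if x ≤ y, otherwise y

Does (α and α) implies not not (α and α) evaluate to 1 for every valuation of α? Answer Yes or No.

Yes

α = 0 ↦ 1
α = 1/2 ↦ 1
α = 1 ↦ 1
Every assignment gives a value ≥ 1.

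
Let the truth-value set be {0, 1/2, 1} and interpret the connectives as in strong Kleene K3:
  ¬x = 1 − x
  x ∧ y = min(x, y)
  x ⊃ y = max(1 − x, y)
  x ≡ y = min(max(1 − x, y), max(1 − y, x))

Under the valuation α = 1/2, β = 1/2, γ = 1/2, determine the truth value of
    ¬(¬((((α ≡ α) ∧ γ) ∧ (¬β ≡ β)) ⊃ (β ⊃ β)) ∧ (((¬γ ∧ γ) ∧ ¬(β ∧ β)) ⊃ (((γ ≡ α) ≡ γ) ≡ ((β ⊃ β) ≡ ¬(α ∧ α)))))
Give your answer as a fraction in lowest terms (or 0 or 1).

1/2

α ≡ α = 1/2 ≡ 1/2 = 1/2
(α ≡ α) ∧ γ = 1/2 ∧ 1/2 = 1/2
¬β = ¬1/2 = 1/2
¬β ≡ β = 1/2 ≡ 1/2 = 1/2
((α ≡ α) ∧ γ) ∧ (¬β ≡ β) = 1/2 ∧ 1/2 = 1/2
β ⊃ β = 1/2 ⊃ 1/2 = 1/2
(((α ≡ α) ∧ γ) ∧ (¬β ≡ β)) ⊃ (β ⊃ β) = 1/2 ⊃ 1/2 = 1/2
¬((((α ≡ α) ∧ γ) ∧ (¬β ≡ β)) ⊃ (β ⊃ β)) = ¬1/2 = 1/2
¬γ = ¬1/2 = 1/2
¬γ ∧ γ = 1/2 ∧ 1/2 = 1/2
β ∧ β = 1/2 ∧ 1/2 = 1/2
¬(β ∧ β) = ¬1/2 = 1/2
(¬γ ∧ γ) ∧ ¬(β ∧ β) = 1/2 ∧ 1/2 = 1/2
γ ≡ α = 1/2 ≡ 1/2 = 1/2
(γ ≡ α) ≡ γ = 1/2 ≡ 1/2 = 1/2
β ⊃ β = 1/2 ⊃ 1/2 = 1/2
α ∧ α = 1/2 ∧ 1/2 = 1/2
¬(α ∧ α) = ¬1/2 = 1/2
(β ⊃ β) ≡ ¬(α ∧ α) = 1/2 ≡ 1/2 = 1/2
((γ ≡ α) ≡ γ) ≡ ((β ⊃ β) ≡ ¬(α ∧ α)) = 1/2 ≡ 1/2 = 1/2
((¬γ ∧ γ) ∧ ¬(β ∧ β)) ⊃ (((γ ≡ α) ≡ γ) ≡ ((β ⊃ β) ≡ ¬(α ∧ α))) = 1/2 ⊃ 1/2 = 1/2
¬((((α ≡ α) ∧ γ) ∧ (¬β ≡ β)) ⊃ (β ⊃ β)) ∧ (((¬γ ∧ γ) ∧ ¬(β ∧ β)) ⊃ (((γ ≡ α) ≡ γ) ≡ ((β ⊃ β) ≡ ¬(α ∧ α)))) = 1/2 ∧ 1/2 = 1/2
¬(¬((((α ≡ α) ∧ γ) ∧ (¬β ≡ β)) ⊃ (β ⊃ β)) ∧ (((¬γ ∧ γ) ∧ ¬(β ∧ β)) ⊃ (((γ ≡ α) ≡ γ) ≡ ((β ⊃ β) ≡ ¬(α ∧ α))))) = ¬1/2 = 1/2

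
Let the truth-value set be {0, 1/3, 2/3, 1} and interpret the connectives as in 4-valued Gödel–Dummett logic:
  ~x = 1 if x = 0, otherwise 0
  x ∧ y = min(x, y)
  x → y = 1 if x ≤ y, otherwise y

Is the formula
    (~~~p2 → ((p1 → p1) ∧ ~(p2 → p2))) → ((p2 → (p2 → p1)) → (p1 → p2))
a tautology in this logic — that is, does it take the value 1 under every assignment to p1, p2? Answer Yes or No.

Counterexample: take p1 = 2/3, p2 = 1/3.
~p2 = ~1/3 = 0
~~p2 = ~0 = 1
~~~p2 = ~1 = 0
p1 → p1 = 2/3 → 2/3 = 1
p2 → p2 = 1/3 → 1/3 = 1
~(p2 → p2) = ~1 = 0
(p1 → p1) ∧ ~(p2 → p2) = 1 ∧ 0 = 0
~~~p2 → ((p1 → p1) ∧ ~(p2 → p2)) = 0 → 0 = 1
p2 → p1 = 1/3 → 2/3 = 1
p2 → (p2 → p1) = 1/3 → 1 = 1
p1 → p2 = 2/3 → 1/3 = 1/3
(p2 → (p2 → p1)) → (p1 → p2) = 1 → 1/3 = 1/3
(~~~p2 → ((p1 → p1) ∧ ~(p2 → p2))) → ((p2 → (p2 → p1)) → (p1 → p2)) = 1 → 1/3 = 1/3
This gives 1/3 ≠ 1.

No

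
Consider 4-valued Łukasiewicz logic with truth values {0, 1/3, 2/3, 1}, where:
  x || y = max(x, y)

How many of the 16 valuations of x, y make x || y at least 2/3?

12

x = 0, y = 0 ↦ 0  <
x = 0, y = 1/3 ↦ 1/3  <
x = 0, y = 2/3 ↦ 2/3  ≥
x = 0, y = 1 ↦ 1  ≥
x = 1/3, y = 0 ↦ 1/3  <
x = 1/3, y = 1/3 ↦ 1/3  <
x = 1/3, y = 2/3 ↦ 2/3  ≥
x = 1/3, y = 1 ↦ 1  ≥
x = 2/3, y = 0 ↦ 2/3  ≥
x = 2/3, y = 1/3 ↦ 2/3  ≥
x = 2/3, y = 2/3 ↦ 2/3  ≥
x = 2/3, y = 1 ↦ 1  ≥
x = 1, y = 0 ↦ 1  ≥
x = 1, y = 1/3 ↦ 1  ≥
x = 1, y = 2/3 ↦ 1  ≥
x = 1, y = 1 ↦ 1  ≥
So 12 of the 16 assignments meet the threshold.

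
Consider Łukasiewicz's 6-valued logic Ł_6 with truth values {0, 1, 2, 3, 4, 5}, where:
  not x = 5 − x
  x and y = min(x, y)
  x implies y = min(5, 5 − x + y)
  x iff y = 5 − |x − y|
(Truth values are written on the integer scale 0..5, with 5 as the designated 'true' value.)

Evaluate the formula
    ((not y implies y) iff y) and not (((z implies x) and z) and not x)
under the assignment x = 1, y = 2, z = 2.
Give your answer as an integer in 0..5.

not y = not 2 = 3
not y implies y = 3 implies 2 = 4
(not y implies y) iff y = 4 iff 2 = 3
z implies x = 2 implies 1 = 4
(z implies x) and z = 4 and 2 = 2
not x = not 1 = 4
((z implies x) and z) and not x = 2 and 4 = 2
not (((z implies x) and z) and not x) = not 2 = 3
((not y implies y) iff y) and not (((z implies x) and z) and not x) = 3 and 3 = 3

3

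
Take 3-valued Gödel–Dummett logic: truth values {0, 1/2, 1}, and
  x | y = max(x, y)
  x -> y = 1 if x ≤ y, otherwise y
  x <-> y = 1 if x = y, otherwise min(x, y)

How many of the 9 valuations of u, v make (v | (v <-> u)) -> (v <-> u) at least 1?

6

u = 0, v = 0 ↦ 1  ≥
u = 0, v = 1/2 ↦ 0  <
u = 0, v = 1 ↦ 0  <
u = 1/2, v = 0 ↦ 1  ≥
u = 1/2, v = 1/2 ↦ 1  ≥
u = 1/2, v = 1 ↦ 1/2  <
u = 1, v = 0 ↦ 1  ≥
u = 1, v = 1/2 ↦ 1  ≥
u = 1, v = 1 ↦ 1  ≥
So 6 of the 9 assignments meet the threshold.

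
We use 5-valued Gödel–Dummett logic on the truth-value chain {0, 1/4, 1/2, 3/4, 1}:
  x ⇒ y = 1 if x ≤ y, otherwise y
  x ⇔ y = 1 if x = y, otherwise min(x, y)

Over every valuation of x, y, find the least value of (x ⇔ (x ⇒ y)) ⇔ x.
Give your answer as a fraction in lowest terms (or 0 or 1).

0

Take x = 1/4, y = 0:
x ⇒ y = 1/4 ⇒ 0 = 0
x ⇔ (x ⇒ y) = 1/4 ⇔ 0 = 0
(x ⇔ (x ⇒ y)) ⇔ x = 0 ⇔ 1/4 = 0
No assignment yields a value below 0, so this is the minimum.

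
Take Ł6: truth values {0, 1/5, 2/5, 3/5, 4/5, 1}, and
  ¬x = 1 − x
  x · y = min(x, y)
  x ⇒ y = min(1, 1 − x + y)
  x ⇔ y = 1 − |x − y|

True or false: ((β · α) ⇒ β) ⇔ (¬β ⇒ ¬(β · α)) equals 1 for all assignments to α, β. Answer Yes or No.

At α = 1/5, β = 4/5, for instance:
β · α = 4/5 · 1/5 = 1/5
(β · α) ⇒ β = 1/5 ⇒ 4/5 = 1
¬β = ¬4/5 = 1/5
¬(β · α) = ¬1/5 = 4/5
¬β ⇒ ¬(β · α) = 1/5 ⇒ 4/5 = 1
((β · α) ⇒ β) ⇔ (¬β ⇒ ¬(β · α)) = 1 ⇔ 1 = 1
and checking the remaining 35 assignments likewise gives ≥ 1 in every case.

Yes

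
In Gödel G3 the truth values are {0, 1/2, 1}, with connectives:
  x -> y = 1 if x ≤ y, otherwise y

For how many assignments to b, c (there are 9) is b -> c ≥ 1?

6

b = 0, c = 0 ↦ 1  ≥
b = 0, c = 1/2 ↦ 1  ≥
b = 0, c = 1 ↦ 1  ≥
b = 1/2, c = 0 ↦ 0  <
b = 1/2, c = 1/2 ↦ 1  ≥
b = 1/2, c = 1 ↦ 1  ≥
b = 1, c = 0 ↦ 0  <
b = 1, c = 1/2 ↦ 1/2  <
b = 1, c = 1 ↦ 1  ≥
So 6 of the 9 assignments meet the threshold.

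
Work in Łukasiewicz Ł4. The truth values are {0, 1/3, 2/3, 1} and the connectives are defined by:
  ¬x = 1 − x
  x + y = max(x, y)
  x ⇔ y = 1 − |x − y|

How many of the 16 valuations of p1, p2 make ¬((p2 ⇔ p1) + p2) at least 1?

p1 = 0, p2 = 0 ↦ 0  <
p1 = 0, p2 = 1/3 ↦ 1/3  <
p1 = 0, p2 = 2/3 ↦ 1/3  <
p1 = 0, p2 = 1 ↦ 0  <
p1 = 1/3, p2 = 0 ↦ 1/3  <
p1 = 1/3, p2 = 1/3 ↦ 0  <
p1 = 1/3, p2 = 2/3 ↦ 1/3  <
p1 = 1/3, p2 = 1 ↦ 0  <
p1 = 2/3, p2 = 0 ↦ 2/3  <
p1 = 2/3, p2 = 1/3 ↦ 1/3  <
p1 = 2/3, p2 = 2/3 ↦ 0  <
p1 = 2/3, p2 = 1 ↦ 0  <
p1 = 1, p2 = 0 ↦ 1  ≥
p1 = 1, p2 = 1/3 ↦ 2/3  <
p1 = 1, p2 = 2/3 ↦ 1/3  <
p1 = 1, p2 = 1 ↦ 0  <
So 1 of the 16 assignments meets the threshold.

1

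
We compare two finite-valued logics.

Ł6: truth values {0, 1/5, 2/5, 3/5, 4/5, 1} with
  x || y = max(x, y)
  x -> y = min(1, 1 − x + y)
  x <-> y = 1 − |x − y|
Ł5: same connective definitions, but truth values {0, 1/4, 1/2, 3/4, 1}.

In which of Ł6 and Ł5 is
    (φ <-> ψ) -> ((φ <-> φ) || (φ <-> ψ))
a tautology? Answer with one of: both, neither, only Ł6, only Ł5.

In Ł6: every assignment gives 1 — tautology.
In Ł5: every assignment gives 1 — tautology.

both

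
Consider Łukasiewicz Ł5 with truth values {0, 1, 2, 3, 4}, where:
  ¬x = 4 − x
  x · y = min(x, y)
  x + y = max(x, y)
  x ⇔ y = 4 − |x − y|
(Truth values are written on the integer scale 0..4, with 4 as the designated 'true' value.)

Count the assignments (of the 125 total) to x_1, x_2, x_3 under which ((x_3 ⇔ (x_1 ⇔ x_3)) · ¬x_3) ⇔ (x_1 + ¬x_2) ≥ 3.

67

value 4: 34 assignments (counts)
value 3: 33 assignments (counts)
value 2: 29 assignments
value 1: 19 assignments
value 0: 10 assignments
So 67 of the 125 assignments meet the threshold.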